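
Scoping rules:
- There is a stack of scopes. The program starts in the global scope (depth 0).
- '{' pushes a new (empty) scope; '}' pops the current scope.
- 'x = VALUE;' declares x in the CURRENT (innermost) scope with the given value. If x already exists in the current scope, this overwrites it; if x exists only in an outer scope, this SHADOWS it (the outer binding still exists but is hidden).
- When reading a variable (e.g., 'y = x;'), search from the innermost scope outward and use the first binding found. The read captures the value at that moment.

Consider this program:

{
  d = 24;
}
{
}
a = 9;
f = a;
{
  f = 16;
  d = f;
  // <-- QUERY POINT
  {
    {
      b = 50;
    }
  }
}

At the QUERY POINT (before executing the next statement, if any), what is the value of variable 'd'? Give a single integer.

Step 1: enter scope (depth=1)
Step 2: declare d=24 at depth 1
Step 3: exit scope (depth=0)
Step 4: enter scope (depth=1)
Step 5: exit scope (depth=0)
Step 6: declare a=9 at depth 0
Step 7: declare f=(read a)=9 at depth 0
Step 8: enter scope (depth=1)
Step 9: declare f=16 at depth 1
Step 10: declare d=(read f)=16 at depth 1
Visible at query point: a=9 d=16 f=16

Answer: 16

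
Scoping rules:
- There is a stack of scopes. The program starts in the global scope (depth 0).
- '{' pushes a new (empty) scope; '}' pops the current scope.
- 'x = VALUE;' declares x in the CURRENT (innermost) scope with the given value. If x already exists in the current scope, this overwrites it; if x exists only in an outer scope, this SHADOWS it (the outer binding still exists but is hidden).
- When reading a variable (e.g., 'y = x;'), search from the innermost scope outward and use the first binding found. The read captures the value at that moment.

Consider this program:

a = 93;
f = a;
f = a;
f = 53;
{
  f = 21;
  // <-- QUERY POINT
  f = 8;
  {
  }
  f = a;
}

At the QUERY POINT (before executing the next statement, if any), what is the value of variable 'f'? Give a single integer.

Step 1: declare a=93 at depth 0
Step 2: declare f=(read a)=93 at depth 0
Step 3: declare f=(read a)=93 at depth 0
Step 4: declare f=53 at depth 0
Step 5: enter scope (depth=1)
Step 6: declare f=21 at depth 1
Visible at query point: a=93 f=21

Answer: 21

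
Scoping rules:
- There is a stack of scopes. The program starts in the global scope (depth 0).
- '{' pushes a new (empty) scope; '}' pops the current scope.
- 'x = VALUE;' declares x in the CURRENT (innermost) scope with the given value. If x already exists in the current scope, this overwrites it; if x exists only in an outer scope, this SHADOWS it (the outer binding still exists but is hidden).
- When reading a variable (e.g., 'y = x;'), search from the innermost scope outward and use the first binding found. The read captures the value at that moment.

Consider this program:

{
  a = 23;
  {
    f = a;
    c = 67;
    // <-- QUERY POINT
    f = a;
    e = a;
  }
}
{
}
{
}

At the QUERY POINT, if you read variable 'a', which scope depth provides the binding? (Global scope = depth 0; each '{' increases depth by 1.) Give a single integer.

Step 1: enter scope (depth=1)
Step 2: declare a=23 at depth 1
Step 3: enter scope (depth=2)
Step 4: declare f=(read a)=23 at depth 2
Step 5: declare c=67 at depth 2
Visible at query point: a=23 c=67 f=23

Answer: 1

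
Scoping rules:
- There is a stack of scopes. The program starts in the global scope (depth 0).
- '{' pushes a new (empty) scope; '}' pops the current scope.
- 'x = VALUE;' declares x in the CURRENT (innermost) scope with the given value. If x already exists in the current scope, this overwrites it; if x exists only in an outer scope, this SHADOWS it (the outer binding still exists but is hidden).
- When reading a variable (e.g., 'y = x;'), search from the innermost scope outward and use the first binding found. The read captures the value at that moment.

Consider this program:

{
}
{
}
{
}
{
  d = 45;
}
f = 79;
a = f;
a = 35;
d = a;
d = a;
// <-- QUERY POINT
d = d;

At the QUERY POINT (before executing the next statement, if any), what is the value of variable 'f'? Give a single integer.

Step 1: enter scope (depth=1)
Step 2: exit scope (depth=0)
Step 3: enter scope (depth=1)
Step 4: exit scope (depth=0)
Step 5: enter scope (depth=1)
Step 6: exit scope (depth=0)
Step 7: enter scope (depth=1)
Step 8: declare d=45 at depth 1
Step 9: exit scope (depth=0)
Step 10: declare f=79 at depth 0
Step 11: declare a=(read f)=79 at depth 0
Step 12: declare a=35 at depth 0
Step 13: declare d=(read a)=35 at depth 0
Step 14: declare d=(read a)=35 at depth 0
Visible at query point: a=35 d=35 f=79

Answer: 79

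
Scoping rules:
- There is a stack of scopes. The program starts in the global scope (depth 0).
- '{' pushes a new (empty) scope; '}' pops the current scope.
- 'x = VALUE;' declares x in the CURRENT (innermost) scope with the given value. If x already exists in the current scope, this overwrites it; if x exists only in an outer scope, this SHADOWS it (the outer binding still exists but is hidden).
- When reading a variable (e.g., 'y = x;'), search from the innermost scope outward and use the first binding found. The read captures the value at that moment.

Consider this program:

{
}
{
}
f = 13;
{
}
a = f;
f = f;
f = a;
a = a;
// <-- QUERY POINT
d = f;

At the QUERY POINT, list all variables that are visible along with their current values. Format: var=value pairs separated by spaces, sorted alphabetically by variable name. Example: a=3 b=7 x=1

Step 1: enter scope (depth=1)
Step 2: exit scope (depth=0)
Step 3: enter scope (depth=1)
Step 4: exit scope (depth=0)
Step 5: declare f=13 at depth 0
Step 6: enter scope (depth=1)
Step 7: exit scope (depth=0)
Step 8: declare a=(read f)=13 at depth 0
Step 9: declare f=(read f)=13 at depth 0
Step 10: declare f=(read a)=13 at depth 0
Step 11: declare a=(read a)=13 at depth 0
Visible at query point: a=13 f=13

Answer: a=13 f=13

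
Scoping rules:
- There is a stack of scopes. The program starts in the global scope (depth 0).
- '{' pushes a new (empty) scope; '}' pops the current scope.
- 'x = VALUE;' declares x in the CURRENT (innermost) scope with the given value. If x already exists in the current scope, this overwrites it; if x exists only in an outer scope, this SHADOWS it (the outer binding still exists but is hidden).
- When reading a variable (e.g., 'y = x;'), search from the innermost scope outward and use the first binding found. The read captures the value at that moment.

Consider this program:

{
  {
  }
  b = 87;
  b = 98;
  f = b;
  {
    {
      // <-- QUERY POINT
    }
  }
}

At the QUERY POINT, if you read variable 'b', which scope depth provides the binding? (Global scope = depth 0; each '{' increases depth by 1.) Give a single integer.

Step 1: enter scope (depth=1)
Step 2: enter scope (depth=2)
Step 3: exit scope (depth=1)
Step 4: declare b=87 at depth 1
Step 5: declare b=98 at depth 1
Step 6: declare f=(read b)=98 at depth 1
Step 7: enter scope (depth=2)
Step 8: enter scope (depth=3)
Visible at query point: b=98 f=98

Answer: 1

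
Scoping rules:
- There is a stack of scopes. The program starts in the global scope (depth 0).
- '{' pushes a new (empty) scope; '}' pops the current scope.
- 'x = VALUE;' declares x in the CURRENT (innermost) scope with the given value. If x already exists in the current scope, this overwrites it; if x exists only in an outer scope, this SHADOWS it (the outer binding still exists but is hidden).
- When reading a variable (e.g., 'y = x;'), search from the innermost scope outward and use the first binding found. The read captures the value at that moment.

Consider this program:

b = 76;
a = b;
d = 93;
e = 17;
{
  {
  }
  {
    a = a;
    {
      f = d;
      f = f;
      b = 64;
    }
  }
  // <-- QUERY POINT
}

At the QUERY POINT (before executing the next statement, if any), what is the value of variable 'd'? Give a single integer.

Answer: 93

Derivation:
Step 1: declare b=76 at depth 0
Step 2: declare a=(read b)=76 at depth 0
Step 3: declare d=93 at depth 0
Step 4: declare e=17 at depth 0
Step 5: enter scope (depth=1)
Step 6: enter scope (depth=2)
Step 7: exit scope (depth=1)
Step 8: enter scope (depth=2)
Step 9: declare a=(read a)=76 at depth 2
Step 10: enter scope (depth=3)
Step 11: declare f=(read d)=93 at depth 3
Step 12: declare f=(read f)=93 at depth 3
Step 13: declare b=64 at depth 3
Step 14: exit scope (depth=2)
Step 15: exit scope (depth=1)
Visible at query point: a=76 b=76 d=93 e=17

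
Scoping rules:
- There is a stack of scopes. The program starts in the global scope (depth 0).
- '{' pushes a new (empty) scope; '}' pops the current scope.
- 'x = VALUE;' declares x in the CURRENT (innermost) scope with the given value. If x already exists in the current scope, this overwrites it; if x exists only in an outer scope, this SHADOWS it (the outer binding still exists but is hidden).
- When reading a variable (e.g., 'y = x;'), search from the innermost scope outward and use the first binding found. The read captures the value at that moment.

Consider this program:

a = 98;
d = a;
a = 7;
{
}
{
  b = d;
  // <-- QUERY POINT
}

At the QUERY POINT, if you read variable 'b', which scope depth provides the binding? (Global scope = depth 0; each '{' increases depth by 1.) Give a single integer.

Answer: 1

Derivation:
Step 1: declare a=98 at depth 0
Step 2: declare d=(read a)=98 at depth 0
Step 3: declare a=7 at depth 0
Step 4: enter scope (depth=1)
Step 5: exit scope (depth=0)
Step 6: enter scope (depth=1)
Step 7: declare b=(read d)=98 at depth 1
Visible at query point: a=7 b=98 d=98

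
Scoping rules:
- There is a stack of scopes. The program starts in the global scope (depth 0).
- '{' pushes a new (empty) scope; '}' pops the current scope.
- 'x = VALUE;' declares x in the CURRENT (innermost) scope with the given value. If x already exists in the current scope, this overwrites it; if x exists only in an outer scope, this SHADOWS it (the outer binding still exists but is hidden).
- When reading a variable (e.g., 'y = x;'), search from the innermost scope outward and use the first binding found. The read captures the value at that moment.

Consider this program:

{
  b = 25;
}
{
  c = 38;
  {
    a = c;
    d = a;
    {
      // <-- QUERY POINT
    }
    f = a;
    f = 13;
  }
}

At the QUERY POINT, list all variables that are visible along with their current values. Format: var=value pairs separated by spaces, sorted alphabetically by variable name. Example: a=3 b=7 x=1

Step 1: enter scope (depth=1)
Step 2: declare b=25 at depth 1
Step 3: exit scope (depth=0)
Step 4: enter scope (depth=1)
Step 5: declare c=38 at depth 1
Step 6: enter scope (depth=2)
Step 7: declare a=(read c)=38 at depth 2
Step 8: declare d=(read a)=38 at depth 2
Step 9: enter scope (depth=3)
Visible at query point: a=38 c=38 d=38

Answer: a=38 c=38 d=38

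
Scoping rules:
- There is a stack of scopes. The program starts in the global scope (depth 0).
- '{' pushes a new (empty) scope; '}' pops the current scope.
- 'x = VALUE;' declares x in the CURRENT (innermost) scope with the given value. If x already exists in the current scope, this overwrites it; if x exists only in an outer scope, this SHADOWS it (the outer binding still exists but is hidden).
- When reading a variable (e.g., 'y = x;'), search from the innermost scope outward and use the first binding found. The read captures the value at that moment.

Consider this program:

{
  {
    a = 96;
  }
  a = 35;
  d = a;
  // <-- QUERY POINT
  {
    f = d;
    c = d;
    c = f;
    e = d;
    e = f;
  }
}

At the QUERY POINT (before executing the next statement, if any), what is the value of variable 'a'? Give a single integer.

Answer: 35

Derivation:
Step 1: enter scope (depth=1)
Step 2: enter scope (depth=2)
Step 3: declare a=96 at depth 2
Step 4: exit scope (depth=1)
Step 5: declare a=35 at depth 1
Step 6: declare d=(read a)=35 at depth 1
Visible at query point: a=35 d=35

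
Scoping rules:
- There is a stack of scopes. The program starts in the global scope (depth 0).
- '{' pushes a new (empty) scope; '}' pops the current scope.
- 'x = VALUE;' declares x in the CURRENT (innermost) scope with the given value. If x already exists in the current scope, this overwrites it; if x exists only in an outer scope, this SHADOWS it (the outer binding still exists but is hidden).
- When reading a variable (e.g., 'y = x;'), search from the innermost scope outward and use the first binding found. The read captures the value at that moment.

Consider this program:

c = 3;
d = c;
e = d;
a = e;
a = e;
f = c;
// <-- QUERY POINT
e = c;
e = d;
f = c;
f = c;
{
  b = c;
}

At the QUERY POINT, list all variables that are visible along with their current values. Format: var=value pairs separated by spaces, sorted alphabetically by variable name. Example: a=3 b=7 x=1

Step 1: declare c=3 at depth 0
Step 2: declare d=(read c)=3 at depth 0
Step 3: declare e=(read d)=3 at depth 0
Step 4: declare a=(read e)=3 at depth 0
Step 5: declare a=(read e)=3 at depth 0
Step 6: declare f=(read c)=3 at depth 0
Visible at query point: a=3 c=3 d=3 e=3 f=3

Answer: a=3 c=3 d=3 e=3 f=3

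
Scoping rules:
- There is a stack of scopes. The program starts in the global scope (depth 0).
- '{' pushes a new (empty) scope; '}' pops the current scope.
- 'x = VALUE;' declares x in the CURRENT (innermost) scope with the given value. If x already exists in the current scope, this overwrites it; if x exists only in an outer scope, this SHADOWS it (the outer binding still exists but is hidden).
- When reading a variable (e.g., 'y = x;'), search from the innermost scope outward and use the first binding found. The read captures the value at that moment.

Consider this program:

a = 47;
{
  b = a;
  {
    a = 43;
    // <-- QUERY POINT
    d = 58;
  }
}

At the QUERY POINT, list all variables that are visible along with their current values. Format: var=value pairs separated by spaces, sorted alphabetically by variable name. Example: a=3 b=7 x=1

Step 1: declare a=47 at depth 0
Step 2: enter scope (depth=1)
Step 3: declare b=(read a)=47 at depth 1
Step 4: enter scope (depth=2)
Step 5: declare a=43 at depth 2
Visible at query point: a=43 b=47

Answer: a=43 b=47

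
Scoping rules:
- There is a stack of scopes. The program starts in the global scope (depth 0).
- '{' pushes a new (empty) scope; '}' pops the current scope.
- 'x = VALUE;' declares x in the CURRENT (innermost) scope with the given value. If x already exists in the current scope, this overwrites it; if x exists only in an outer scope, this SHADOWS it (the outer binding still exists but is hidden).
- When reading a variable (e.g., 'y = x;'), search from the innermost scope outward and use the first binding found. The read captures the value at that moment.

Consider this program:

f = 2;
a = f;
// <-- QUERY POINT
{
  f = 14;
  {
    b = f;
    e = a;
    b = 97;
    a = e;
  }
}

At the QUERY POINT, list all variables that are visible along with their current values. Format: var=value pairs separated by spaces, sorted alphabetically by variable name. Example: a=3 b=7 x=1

Answer: a=2 f=2

Derivation:
Step 1: declare f=2 at depth 0
Step 2: declare a=(read f)=2 at depth 0
Visible at query point: a=2 f=2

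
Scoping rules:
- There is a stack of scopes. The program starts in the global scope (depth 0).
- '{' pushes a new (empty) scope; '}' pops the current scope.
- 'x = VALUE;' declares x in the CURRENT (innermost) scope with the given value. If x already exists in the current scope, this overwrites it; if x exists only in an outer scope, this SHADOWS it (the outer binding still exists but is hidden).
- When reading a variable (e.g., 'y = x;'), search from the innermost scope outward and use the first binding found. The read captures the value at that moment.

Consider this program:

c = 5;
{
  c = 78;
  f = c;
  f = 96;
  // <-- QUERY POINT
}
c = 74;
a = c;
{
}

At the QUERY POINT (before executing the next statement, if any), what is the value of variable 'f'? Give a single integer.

Answer: 96

Derivation:
Step 1: declare c=5 at depth 0
Step 2: enter scope (depth=1)
Step 3: declare c=78 at depth 1
Step 4: declare f=(read c)=78 at depth 1
Step 5: declare f=96 at depth 1
Visible at query point: c=78 f=96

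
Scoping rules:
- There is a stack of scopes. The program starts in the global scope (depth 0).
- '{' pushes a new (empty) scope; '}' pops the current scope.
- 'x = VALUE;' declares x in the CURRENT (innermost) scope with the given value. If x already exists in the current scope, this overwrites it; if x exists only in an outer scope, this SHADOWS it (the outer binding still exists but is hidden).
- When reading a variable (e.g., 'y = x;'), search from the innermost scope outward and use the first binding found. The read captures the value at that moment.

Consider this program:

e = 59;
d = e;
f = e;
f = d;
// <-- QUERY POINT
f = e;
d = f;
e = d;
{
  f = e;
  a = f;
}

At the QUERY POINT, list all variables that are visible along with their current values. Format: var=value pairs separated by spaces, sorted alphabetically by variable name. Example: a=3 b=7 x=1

Step 1: declare e=59 at depth 0
Step 2: declare d=(read e)=59 at depth 0
Step 3: declare f=(read e)=59 at depth 0
Step 4: declare f=(read d)=59 at depth 0
Visible at query point: d=59 e=59 f=59

Answer: d=59 e=59 f=59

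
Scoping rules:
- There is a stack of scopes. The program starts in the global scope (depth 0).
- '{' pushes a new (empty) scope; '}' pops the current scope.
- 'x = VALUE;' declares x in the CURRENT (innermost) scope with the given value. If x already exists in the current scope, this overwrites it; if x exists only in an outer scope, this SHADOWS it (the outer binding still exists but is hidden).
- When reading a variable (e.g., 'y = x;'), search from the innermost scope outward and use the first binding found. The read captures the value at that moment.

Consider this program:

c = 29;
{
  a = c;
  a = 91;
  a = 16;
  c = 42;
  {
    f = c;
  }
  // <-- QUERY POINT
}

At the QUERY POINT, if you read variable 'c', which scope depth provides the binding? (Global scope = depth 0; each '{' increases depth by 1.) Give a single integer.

Answer: 1

Derivation:
Step 1: declare c=29 at depth 0
Step 2: enter scope (depth=1)
Step 3: declare a=(read c)=29 at depth 1
Step 4: declare a=91 at depth 1
Step 5: declare a=16 at depth 1
Step 6: declare c=42 at depth 1
Step 7: enter scope (depth=2)
Step 8: declare f=(read c)=42 at depth 2
Step 9: exit scope (depth=1)
Visible at query point: a=16 c=42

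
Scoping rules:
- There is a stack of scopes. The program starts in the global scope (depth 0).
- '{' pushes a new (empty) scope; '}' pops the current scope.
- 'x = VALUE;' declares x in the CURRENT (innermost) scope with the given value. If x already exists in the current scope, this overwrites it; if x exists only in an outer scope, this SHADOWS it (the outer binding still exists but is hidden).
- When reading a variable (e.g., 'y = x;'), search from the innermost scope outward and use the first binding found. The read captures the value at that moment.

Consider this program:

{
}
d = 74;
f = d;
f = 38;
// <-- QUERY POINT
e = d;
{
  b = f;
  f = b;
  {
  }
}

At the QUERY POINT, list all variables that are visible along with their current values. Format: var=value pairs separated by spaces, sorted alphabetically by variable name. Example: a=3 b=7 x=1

Step 1: enter scope (depth=1)
Step 2: exit scope (depth=0)
Step 3: declare d=74 at depth 0
Step 4: declare f=(read d)=74 at depth 0
Step 5: declare f=38 at depth 0
Visible at query point: d=74 f=38

Answer: d=74 f=38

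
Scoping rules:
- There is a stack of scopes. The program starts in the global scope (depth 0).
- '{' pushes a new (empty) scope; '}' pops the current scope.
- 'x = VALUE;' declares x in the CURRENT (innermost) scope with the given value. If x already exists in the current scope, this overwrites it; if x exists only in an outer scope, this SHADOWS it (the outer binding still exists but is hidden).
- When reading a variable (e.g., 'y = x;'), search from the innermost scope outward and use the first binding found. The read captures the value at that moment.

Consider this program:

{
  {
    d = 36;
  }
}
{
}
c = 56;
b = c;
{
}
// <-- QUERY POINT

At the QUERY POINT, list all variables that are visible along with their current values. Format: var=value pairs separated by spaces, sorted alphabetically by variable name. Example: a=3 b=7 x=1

Answer: b=56 c=56

Derivation:
Step 1: enter scope (depth=1)
Step 2: enter scope (depth=2)
Step 3: declare d=36 at depth 2
Step 4: exit scope (depth=1)
Step 5: exit scope (depth=0)
Step 6: enter scope (depth=1)
Step 7: exit scope (depth=0)
Step 8: declare c=56 at depth 0
Step 9: declare b=(read c)=56 at depth 0
Step 10: enter scope (depth=1)
Step 11: exit scope (depth=0)
Visible at query point: b=56 c=56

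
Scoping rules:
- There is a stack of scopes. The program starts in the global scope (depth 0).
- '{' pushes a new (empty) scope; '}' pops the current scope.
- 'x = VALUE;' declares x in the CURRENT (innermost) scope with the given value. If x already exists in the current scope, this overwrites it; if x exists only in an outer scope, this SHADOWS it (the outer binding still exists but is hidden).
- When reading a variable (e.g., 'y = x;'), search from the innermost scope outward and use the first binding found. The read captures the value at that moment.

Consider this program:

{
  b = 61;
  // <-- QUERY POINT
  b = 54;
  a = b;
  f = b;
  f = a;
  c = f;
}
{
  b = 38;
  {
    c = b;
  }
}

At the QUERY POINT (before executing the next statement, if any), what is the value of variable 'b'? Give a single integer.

Answer: 61

Derivation:
Step 1: enter scope (depth=1)
Step 2: declare b=61 at depth 1
Visible at query point: b=61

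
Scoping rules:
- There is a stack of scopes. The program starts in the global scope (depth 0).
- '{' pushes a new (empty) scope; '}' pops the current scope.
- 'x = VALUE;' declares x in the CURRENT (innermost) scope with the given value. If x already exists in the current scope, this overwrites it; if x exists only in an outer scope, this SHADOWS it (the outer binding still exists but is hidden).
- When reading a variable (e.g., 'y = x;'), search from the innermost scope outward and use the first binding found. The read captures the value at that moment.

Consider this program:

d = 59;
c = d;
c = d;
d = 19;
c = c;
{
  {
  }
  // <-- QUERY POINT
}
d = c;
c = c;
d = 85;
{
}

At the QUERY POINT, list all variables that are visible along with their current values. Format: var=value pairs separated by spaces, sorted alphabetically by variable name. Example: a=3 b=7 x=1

Answer: c=59 d=19

Derivation:
Step 1: declare d=59 at depth 0
Step 2: declare c=(read d)=59 at depth 0
Step 3: declare c=(read d)=59 at depth 0
Step 4: declare d=19 at depth 0
Step 5: declare c=(read c)=59 at depth 0
Step 6: enter scope (depth=1)
Step 7: enter scope (depth=2)
Step 8: exit scope (depth=1)
Visible at query point: c=59 d=19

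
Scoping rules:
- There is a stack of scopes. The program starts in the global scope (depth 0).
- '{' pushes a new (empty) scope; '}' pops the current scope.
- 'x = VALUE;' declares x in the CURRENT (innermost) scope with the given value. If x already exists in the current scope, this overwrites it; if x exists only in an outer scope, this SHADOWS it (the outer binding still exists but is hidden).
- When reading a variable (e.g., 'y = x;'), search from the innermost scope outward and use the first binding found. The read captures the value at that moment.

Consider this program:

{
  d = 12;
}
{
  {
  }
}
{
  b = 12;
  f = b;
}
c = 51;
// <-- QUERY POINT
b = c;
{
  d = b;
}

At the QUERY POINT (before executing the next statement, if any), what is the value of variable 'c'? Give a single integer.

Answer: 51

Derivation:
Step 1: enter scope (depth=1)
Step 2: declare d=12 at depth 1
Step 3: exit scope (depth=0)
Step 4: enter scope (depth=1)
Step 5: enter scope (depth=2)
Step 6: exit scope (depth=1)
Step 7: exit scope (depth=0)
Step 8: enter scope (depth=1)
Step 9: declare b=12 at depth 1
Step 10: declare f=(read b)=12 at depth 1
Step 11: exit scope (depth=0)
Step 12: declare c=51 at depth 0
Visible at query point: c=51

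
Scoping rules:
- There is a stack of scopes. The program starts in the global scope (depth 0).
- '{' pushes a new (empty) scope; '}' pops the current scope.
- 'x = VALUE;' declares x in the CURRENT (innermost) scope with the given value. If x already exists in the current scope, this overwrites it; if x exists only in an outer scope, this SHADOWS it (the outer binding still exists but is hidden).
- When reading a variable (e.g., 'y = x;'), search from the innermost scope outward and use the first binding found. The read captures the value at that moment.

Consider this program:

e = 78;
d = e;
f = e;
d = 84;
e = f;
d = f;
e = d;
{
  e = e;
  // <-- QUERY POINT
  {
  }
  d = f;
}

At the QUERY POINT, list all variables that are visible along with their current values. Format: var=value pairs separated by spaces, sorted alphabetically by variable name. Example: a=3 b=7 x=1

Answer: d=78 e=78 f=78

Derivation:
Step 1: declare e=78 at depth 0
Step 2: declare d=(read e)=78 at depth 0
Step 3: declare f=(read e)=78 at depth 0
Step 4: declare d=84 at depth 0
Step 5: declare e=(read f)=78 at depth 0
Step 6: declare d=(read f)=78 at depth 0
Step 7: declare e=(read d)=78 at depth 0
Step 8: enter scope (depth=1)
Step 9: declare e=(read e)=78 at depth 1
Visible at query point: d=78 e=78 f=78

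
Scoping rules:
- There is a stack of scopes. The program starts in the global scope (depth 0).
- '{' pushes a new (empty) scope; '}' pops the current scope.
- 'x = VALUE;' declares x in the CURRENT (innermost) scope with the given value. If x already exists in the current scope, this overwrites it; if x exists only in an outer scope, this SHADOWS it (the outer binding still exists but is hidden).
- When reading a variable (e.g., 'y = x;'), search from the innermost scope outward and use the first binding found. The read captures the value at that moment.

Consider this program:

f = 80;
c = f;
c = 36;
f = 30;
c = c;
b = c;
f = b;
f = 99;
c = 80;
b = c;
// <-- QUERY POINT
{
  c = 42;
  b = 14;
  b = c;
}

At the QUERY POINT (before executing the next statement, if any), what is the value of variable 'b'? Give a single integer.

Answer: 80

Derivation:
Step 1: declare f=80 at depth 0
Step 2: declare c=(read f)=80 at depth 0
Step 3: declare c=36 at depth 0
Step 4: declare f=30 at depth 0
Step 5: declare c=(read c)=36 at depth 0
Step 6: declare b=(read c)=36 at depth 0
Step 7: declare f=(read b)=36 at depth 0
Step 8: declare f=99 at depth 0
Step 9: declare c=80 at depth 0
Step 10: declare b=(read c)=80 at depth 0
Visible at query point: b=80 c=80 f=99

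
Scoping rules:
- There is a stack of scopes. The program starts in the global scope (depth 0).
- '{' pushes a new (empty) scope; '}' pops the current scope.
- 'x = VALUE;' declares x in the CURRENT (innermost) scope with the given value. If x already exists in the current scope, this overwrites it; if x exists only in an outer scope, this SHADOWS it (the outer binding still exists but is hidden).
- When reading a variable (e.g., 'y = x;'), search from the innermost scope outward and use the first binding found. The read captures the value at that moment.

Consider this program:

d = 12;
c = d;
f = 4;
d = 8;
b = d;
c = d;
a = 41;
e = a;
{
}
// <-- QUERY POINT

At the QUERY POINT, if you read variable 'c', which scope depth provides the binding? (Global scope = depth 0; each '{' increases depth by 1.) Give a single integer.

Step 1: declare d=12 at depth 0
Step 2: declare c=(read d)=12 at depth 0
Step 3: declare f=4 at depth 0
Step 4: declare d=8 at depth 0
Step 5: declare b=(read d)=8 at depth 0
Step 6: declare c=(read d)=8 at depth 0
Step 7: declare a=41 at depth 0
Step 8: declare e=(read a)=41 at depth 0
Step 9: enter scope (depth=1)
Step 10: exit scope (depth=0)
Visible at query point: a=41 b=8 c=8 d=8 e=41 f=4

Answer: 0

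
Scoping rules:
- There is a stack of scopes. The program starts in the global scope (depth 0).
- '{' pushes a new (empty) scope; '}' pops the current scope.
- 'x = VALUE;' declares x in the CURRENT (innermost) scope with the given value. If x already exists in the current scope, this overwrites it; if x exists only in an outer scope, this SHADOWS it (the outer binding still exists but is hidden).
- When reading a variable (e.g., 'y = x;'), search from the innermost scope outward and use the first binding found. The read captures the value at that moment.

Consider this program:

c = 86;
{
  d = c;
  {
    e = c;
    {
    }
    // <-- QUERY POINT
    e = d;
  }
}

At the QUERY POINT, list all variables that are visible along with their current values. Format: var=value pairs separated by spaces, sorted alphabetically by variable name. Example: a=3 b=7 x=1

Answer: c=86 d=86 e=86

Derivation:
Step 1: declare c=86 at depth 0
Step 2: enter scope (depth=1)
Step 3: declare d=(read c)=86 at depth 1
Step 4: enter scope (depth=2)
Step 5: declare e=(read c)=86 at depth 2
Step 6: enter scope (depth=3)
Step 7: exit scope (depth=2)
Visible at query point: c=86 d=86 e=86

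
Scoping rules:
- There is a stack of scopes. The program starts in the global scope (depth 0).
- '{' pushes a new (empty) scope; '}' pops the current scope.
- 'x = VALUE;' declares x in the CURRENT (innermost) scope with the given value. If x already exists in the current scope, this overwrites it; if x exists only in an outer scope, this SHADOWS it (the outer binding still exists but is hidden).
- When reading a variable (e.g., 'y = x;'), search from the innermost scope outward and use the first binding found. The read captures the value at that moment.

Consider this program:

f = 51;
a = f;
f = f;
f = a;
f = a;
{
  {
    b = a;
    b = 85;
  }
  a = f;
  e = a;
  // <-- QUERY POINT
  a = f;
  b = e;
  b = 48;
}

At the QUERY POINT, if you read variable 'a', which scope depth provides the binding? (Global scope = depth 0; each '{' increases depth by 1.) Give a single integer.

Answer: 1

Derivation:
Step 1: declare f=51 at depth 0
Step 2: declare a=(read f)=51 at depth 0
Step 3: declare f=(read f)=51 at depth 0
Step 4: declare f=(read a)=51 at depth 0
Step 5: declare f=(read a)=51 at depth 0
Step 6: enter scope (depth=1)
Step 7: enter scope (depth=2)
Step 8: declare b=(read a)=51 at depth 2
Step 9: declare b=85 at depth 2
Step 10: exit scope (depth=1)
Step 11: declare a=(read f)=51 at depth 1
Step 12: declare e=(read a)=51 at depth 1
Visible at query point: a=51 e=51 f=51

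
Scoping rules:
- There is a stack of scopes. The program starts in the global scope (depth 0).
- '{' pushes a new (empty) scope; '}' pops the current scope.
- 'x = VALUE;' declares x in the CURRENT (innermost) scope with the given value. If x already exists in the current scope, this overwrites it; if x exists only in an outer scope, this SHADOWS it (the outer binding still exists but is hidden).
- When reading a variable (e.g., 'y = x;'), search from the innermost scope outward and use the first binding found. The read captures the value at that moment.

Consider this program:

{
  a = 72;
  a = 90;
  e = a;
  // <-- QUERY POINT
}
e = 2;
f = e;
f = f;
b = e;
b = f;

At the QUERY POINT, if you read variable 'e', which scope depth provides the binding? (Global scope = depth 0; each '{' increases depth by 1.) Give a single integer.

Answer: 1

Derivation:
Step 1: enter scope (depth=1)
Step 2: declare a=72 at depth 1
Step 3: declare a=90 at depth 1
Step 4: declare e=(read a)=90 at depth 1
Visible at query point: a=90 e=90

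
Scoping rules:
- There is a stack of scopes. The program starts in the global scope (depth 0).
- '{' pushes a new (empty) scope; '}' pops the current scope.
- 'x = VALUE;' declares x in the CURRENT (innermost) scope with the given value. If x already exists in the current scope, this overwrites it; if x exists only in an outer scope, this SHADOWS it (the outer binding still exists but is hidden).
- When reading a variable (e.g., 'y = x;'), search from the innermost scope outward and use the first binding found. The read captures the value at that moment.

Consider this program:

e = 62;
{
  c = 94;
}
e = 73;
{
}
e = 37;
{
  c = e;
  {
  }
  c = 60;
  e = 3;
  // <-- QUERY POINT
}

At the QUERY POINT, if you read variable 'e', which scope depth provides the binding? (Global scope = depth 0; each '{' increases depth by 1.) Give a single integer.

Step 1: declare e=62 at depth 0
Step 2: enter scope (depth=1)
Step 3: declare c=94 at depth 1
Step 4: exit scope (depth=0)
Step 5: declare e=73 at depth 0
Step 6: enter scope (depth=1)
Step 7: exit scope (depth=0)
Step 8: declare e=37 at depth 0
Step 9: enter scope (depth=1)
Step 10: declare c=(read e)=37 at depth 1
Step 11: enter scope (depth=2)
Step 12: exit scope (depth=1)
Step 13: declare c=60 at depth 1
Step 14: declare e=3 at depth 1
Visible at query point: c=60 e=3

Answer: 1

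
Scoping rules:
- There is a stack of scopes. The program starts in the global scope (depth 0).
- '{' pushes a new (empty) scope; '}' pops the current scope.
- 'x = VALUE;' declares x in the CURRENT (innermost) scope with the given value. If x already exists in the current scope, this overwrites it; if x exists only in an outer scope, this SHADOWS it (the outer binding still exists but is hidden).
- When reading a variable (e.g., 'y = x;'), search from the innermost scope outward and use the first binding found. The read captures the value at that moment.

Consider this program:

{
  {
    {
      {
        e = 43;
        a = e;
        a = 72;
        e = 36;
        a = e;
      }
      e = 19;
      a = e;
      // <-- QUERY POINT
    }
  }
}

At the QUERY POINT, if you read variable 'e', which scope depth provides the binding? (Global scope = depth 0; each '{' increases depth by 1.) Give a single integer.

Answer: 3

Derivation:
Step 1: enter scope (depth=1)
Step 2: enter scope (depth=2)
Step 3: enter scope (depth=3)
Step 4: enter scope (depth=4)
Step 5: declare e=43 at depth 4
Step 6: declare a=(read e)=43 at depth 4
Step 7: declare a=72 at depth 4
Step 8: declare e=36 at depth 4
Step 9: declare a=(read e)=36 at depth 4
Step 10: exit scope (depth=3)
Step 11: declare e=19 at depth 3
Step 12: declare a=(read e)=19 at depth 3
Visible at query point: a=19 e=19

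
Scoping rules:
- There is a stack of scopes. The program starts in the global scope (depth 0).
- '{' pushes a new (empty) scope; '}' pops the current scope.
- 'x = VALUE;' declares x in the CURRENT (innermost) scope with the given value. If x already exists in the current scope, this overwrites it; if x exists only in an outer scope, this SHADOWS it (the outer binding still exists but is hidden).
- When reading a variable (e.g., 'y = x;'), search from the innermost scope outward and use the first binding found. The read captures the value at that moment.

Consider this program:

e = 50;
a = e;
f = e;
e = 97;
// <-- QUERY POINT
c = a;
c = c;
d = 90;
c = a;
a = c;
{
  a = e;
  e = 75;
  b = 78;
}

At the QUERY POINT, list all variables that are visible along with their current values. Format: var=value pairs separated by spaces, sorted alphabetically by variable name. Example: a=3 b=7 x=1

Answer: a=50 e=97 f=50

Derivation:
Step 1: declare e=50 at depth 0
Step 2: declare a=(read e)=50 at depth 0
Step 3: declare f=(read e)=50 at depth 0
Step 4: declare e=97 at depth 0
Visible at query point: a=50 e=97 f=50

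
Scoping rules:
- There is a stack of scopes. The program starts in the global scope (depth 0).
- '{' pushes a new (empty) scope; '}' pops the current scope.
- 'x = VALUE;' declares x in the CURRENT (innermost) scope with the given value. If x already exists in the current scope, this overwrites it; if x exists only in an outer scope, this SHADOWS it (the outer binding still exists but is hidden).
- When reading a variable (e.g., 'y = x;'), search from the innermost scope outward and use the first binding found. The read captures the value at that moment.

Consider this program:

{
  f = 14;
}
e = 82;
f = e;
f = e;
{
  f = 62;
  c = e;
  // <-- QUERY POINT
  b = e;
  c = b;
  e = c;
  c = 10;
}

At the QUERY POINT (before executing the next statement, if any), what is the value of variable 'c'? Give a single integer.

Step 1: enter scope (depth=1)
Step 2: declare f=14 at depth 1
Step 3: exit scope (depth=0)
Step 4: declare e=82 at depth 0
Step 5: declare f=(read e)=82 at depth 0
Step 6: declare f=(read e)=82 at depth 0
Step 7: enter scope (depth=1)
Step 8: declare f=62 at depth 1
Step 9: declare c=(read e)=82 at depth 1
Visible at query point: c=82 e=82 f=62

Answer: 82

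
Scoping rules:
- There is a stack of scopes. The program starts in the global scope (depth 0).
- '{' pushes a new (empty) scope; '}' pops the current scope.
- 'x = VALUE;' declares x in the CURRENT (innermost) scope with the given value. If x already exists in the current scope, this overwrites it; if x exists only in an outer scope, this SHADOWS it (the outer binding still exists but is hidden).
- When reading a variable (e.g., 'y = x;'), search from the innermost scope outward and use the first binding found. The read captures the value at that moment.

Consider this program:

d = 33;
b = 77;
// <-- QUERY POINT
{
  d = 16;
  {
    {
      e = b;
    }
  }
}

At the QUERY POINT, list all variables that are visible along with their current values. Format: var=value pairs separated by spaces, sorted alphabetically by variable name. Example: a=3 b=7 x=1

Step 1: declare d=33 at depth 0
Step 2: declare b=77 at depth 0
Visible at query point: b=77 d=33

Answer: b=77 d=33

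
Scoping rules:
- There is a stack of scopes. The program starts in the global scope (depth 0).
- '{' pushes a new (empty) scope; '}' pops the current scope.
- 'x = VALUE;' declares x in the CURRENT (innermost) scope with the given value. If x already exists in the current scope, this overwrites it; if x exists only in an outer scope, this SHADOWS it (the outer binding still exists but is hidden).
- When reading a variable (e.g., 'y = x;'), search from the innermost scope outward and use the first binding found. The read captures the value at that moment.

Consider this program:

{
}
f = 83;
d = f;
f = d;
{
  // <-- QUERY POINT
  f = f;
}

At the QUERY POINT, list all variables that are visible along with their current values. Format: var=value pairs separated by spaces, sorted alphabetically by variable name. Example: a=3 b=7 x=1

Step 1: enter scope (depth=1)
Step 2: exit scope (depth=0)
Step 3: declare f=83 at depth 0
Step 4: declare d=(read f)=83 at depth 0
Step 5: declare f=(read d)=83 at depth 0
Step 6: enter scope (depth=1)
Visible at query point: d=83 f=83

Answer: d=83 f=83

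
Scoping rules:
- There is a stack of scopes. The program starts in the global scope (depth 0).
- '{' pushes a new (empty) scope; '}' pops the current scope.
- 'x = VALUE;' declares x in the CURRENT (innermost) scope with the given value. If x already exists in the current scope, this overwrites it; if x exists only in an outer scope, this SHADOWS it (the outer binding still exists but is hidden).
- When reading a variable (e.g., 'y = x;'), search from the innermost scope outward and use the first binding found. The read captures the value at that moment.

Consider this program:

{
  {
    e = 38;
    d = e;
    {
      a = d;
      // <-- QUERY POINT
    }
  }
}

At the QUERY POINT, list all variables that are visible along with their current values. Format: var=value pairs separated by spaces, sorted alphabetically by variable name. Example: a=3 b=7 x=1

Answer: a=38 d=38 e=38

Derivation:
Step 1: enter scope (depth=1)
Step 2: enter scope (depth=2)
Step 3: declare e=38 at depth 2
Step 4: declare d=(read e)=38 at depth 2
Step 5: enter scope (depth=3)
Step 6: declare a=(read d)=38 at depth 3
Visible at query point: a=38 d=38 e=38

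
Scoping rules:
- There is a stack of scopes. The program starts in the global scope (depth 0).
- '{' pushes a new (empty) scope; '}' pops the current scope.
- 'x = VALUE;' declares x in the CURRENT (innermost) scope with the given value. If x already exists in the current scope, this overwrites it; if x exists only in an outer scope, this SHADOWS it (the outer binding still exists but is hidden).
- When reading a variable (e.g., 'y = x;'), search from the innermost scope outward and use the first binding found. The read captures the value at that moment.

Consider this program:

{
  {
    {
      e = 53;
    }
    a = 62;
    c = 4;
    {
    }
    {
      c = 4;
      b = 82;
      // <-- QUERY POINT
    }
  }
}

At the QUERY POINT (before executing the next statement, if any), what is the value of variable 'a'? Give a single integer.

Step 1: enter scope (depth=1)
Step 2: enter scope (depth=2)
Step 3: enter scope (depth=3)
Step 4: declare e=53 at depth 3
Step 5: exit scope (depth=2)
Step 6: declare a=62 at depth 2
Step 7: declare c=4 at depth 2
Step 8: enter scope (depth=3)
Step 9: exit scope (depth=2)
Step 10: enter scope (depth=3)
Step 11: declare c=4 at depth 3
Step 12: declare b=82 at depth 3
Visible at query point: a=62 b=82 c=4

Answer: 62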